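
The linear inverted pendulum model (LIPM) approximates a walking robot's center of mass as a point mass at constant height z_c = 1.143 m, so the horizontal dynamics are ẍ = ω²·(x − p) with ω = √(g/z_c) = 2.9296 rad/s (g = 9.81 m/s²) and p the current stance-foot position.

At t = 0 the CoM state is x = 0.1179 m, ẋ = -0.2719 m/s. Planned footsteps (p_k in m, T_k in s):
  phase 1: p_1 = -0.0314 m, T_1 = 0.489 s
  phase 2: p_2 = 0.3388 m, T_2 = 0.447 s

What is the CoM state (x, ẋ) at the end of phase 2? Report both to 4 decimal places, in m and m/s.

x = 0.0493, ẋ = -0.6011

phase 1: p=-0.0314, T=0.489, ωT=1.432574, cosh=2.214082, sinh=1.975389; start (x,ẋ)=(0.117900, -0.271900) → end (x,ẋ)=(0.115824, 0.262005)
phase 2: p=0.3388, T=0.447, ωT=1.309531, cosh=1.987192, sinh=1.717245; start (x,ẋ)=(0.115824, 0.262005) → end (x,ẋ)=(0.049284, -0.601103)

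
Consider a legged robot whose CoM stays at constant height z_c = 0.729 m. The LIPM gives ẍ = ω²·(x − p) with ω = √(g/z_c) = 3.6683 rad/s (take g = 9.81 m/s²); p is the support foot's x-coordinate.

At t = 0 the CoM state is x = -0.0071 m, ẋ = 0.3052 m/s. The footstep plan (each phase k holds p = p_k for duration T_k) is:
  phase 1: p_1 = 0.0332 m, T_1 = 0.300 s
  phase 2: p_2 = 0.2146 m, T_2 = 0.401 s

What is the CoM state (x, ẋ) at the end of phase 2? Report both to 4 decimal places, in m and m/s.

x = 0.0749, ẋ = -0.3252

phase 1: p=0.0332, T=0.300, ωT=1.100490, cosh=1.669173, sinh=1.336465; start (x,ẋ)=(-0.007100, 0.305200) → end (x,ẋ)=(0.077125, 0.311859)
phase 2: p=0.2146, T=0.401, ωT=1.470988, cosh=2.291617, sinh=2.061919; start (x,ẋ)=(0.077125, 0.311859) → end (x,ẋ)=(0.074854, -0.325162)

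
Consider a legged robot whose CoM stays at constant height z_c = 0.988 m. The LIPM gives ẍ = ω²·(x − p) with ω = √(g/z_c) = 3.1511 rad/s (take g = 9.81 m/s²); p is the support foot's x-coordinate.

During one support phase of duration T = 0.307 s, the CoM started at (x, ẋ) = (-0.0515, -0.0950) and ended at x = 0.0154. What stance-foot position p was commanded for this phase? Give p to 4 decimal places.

ωT = 3.1511·0.307 = 0.967388; cosh(ωT) = 1.505568, sinh(ωT) = 1.125494
x(T) = p + (x₀−p)·cosh(ωT) + (ẋ₀/ω)·sinh(ωT) ⇒ p·(1 − cosh) = x(T) − x₀·cosh − (ẋ₀/ω)·sinh
numerator   = 0.0154 − (-0.0515)·1.505568 − (-0.0950/3.1511)·1.125494 = 0.126868
denominator = 1 − 1.505568 = -0.505568
p = 0.126868 / -0.505568 = -0.2509

p = -0.2509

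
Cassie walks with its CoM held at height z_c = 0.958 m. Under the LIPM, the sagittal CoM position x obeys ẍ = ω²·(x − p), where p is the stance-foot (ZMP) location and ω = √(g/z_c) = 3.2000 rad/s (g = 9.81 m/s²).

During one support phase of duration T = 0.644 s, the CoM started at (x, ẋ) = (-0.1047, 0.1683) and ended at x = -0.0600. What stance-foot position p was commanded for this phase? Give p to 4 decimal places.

p = -0.0517

ωT = 3.2000·0.644 = 2.060800; cosh(ωT) = 3.989801, sinh(ωT) = 3.862449
x(T) = p + (x₀−p)·cosh(ωT) + (ẋ₀/ω)·sinh(ωT) ⇒ p·(1 − cosh) = x(T) − x₀·cosh − (ẋ₀/ω)·sinh
numerator   = -0.0600 − (-0.1047)·3.989801 − (0.1683/3.2000)·3.862449 = 0.154591
denominator = 1 − 3.989801 = -2.989801
p = 0.154591 / -2.989801 = -0.0517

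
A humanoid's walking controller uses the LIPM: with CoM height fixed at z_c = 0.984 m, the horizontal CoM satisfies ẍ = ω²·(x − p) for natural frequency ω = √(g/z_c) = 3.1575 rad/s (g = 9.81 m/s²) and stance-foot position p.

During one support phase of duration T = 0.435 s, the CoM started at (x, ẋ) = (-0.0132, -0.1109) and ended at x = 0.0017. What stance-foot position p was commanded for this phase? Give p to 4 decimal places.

p = -0.0857

ωT = 3.1575·0.435 = 1.373513; cosh(ωT) = 2.101207, sinh(ωT) = 1.847991
x(T) = p + (x₀−p)·cosh(ωT) + (ẋ₀/ω)·sinh(ωT) ⇒ p·(1 − cosh) = x(T) − x₀·cosh − (ẋ₀/ω)·sinh
numerator   = 0.0017 − (-0.0132)·2.101207 − (-0.1109/3.1575)·1.847991 = 0.094342
denominator = 1 − 2.101207 = -1.101207
p = 0.094342 / -1.101207 = -0.0857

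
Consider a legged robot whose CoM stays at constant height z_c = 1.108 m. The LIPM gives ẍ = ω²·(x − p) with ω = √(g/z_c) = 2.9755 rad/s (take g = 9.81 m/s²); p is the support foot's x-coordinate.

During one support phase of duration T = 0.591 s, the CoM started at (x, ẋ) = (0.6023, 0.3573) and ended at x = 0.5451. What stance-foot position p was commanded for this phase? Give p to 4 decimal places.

p = 0.8011

ωT = 2.9755·0.591 = 1.758520; cosh(ωT) = 2.988072, sinh(ωT) = 2.815772
x(T) = p + (x₀−p)·cosh(ωT) + (ẋ₀/ω)·sinh(ωT) ⇒ p·(1 − cosh) = x(T) − x₀·cosh − (ẋ₀/ω)·sinh
numerator   = 0.5451 − (0.6023)·2.988072 − (0.3573/2.9755)·2.815772 = -1.592736
denominator = 1 − 2.988072 = -1.988072
p = -1.592736 / -1.988072 = 0.8011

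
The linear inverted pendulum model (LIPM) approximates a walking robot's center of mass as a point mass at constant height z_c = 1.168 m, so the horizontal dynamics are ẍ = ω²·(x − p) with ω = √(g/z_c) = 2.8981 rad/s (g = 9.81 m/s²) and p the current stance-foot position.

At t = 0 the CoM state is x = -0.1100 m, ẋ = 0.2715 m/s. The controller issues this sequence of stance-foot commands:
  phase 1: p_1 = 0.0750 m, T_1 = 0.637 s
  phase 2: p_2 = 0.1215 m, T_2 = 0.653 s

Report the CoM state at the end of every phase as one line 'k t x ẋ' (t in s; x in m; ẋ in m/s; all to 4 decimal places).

phase 1: p=0.0750, T=0.637, ωT=1.846090, cosh=3.246426, sinh=3.088573; start (x,ẋ)=(-0.110000, 0.271500) → end (x,ẋ)=(-0.236245, -0.774529)
phase 2: p=0.1215, T=0.653, ωT=1.892459, cosh=3.393184, sinh=3.242483; start (x,ẋ)=(-0.236245, -0.774529) → end (x,ẋ)=(-1.958961, -5.989864)

1 0.6370 -0.2362 -0.7745
2 1.2900 -1.9590 -5.9899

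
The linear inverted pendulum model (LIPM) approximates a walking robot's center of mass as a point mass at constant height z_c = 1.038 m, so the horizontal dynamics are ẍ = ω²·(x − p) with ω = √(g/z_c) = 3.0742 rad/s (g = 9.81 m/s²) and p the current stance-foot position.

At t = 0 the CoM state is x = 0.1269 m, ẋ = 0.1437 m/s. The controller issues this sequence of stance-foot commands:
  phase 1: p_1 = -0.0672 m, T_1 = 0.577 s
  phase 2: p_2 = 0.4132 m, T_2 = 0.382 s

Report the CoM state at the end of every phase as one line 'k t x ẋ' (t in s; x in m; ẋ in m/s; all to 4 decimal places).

1 0.5770 0.6550 2.1433
2 0.9590 1.8621 4.8868

phase 1: p=-0.0672, T=0.577, ωT=1.773813, cosh=3.031484, sinh=2.861800; start (x,ẋ)=(0.126900, 0.143700) → end (x,ẋ)=(0.654983, 2.143267)
phase 2: p=0.4132, T=0.382, ωT=1.174344, cosh=1.772521, sinh=1.463500; start (x,ẋ)=(0.654983, 2.143267) → end (x,ẋ)=(1.862086, 4.886787)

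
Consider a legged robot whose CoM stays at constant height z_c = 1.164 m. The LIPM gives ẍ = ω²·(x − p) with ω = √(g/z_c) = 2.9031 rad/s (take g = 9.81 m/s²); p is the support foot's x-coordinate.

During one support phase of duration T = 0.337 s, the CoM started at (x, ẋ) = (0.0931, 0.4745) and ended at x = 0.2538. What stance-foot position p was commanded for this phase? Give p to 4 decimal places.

ωT = 2.9031·0.337 = 0.978345; cosh(ωT) = 1.517991, sinh(ωT) = 1.142058
x(T) = p + (x₀−p)·cosh(ωT) + (ẋ₀/ω)·sinh(ωT) ⇒ p·(1 − cosh) = x(T) − x₀·cosh − (ẋ₀/ω)·sinh
numerator   = 0.2538 − (0.0931)·1.517991 − (0.4745/2.9031)·1.142058 = -0.074190
denominator = 1 − 1.517991 = -0.517991
p = -0.074190 / -0.517991 = 0.1432

p = 0.1432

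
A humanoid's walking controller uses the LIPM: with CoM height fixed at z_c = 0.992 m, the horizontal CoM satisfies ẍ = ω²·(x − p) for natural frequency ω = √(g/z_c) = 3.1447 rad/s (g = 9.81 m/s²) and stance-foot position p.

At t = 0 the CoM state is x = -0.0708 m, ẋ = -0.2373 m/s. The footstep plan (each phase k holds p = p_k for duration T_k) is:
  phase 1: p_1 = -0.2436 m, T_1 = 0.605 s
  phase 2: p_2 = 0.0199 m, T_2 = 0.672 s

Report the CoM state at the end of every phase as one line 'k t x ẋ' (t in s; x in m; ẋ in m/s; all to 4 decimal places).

1 0.6050 0.1011 0.9677
2 1.2770 1.6155 5.1039

phase 1: p=-0.2436, T=0.605, ωT=1.902543, cosh=3.426055, sinh=3.276866; start (x,ẋ)=(-0.070800, -0.237300) → end (x,ẋ)=(0.101149, 0.967660)
phase 2: p=0.0199, T=0.672, ωT=2.113238, cosh=4.197921, sinh=4.077075; start (x,ẋ)=(0.101149, 0.967660) → end (x,ẋ)=(1.615539, 5.103868)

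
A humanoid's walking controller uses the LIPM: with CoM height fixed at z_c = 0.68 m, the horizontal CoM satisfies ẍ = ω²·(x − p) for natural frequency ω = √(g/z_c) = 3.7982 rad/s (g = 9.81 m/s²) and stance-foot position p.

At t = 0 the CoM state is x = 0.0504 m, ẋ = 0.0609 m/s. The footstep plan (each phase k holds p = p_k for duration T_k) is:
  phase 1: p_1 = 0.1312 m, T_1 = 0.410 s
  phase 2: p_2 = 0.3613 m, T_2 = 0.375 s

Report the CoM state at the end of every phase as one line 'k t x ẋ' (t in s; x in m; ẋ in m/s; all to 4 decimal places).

1 0.4100 -0.0327 -0.5450
2 0.7850 -0.7854 -4.1266

phase 1: p=0.1312, T=0.410, ωT=1.557262, cosh=2.478261, sinh=2.267549; start (x,ẋ)=(0.050400, 0.060900) → end (x,ẋ)=(-0.032686, -0.544972)
phase 2: p=0.3613, T=0.375, ωT=1.424325, cosh=2.197862, sinh=1.957191; start (x,ẋ)=(-0.032686, -0.544972) → end (x,ẋ)=(-0.785447, -4.126586)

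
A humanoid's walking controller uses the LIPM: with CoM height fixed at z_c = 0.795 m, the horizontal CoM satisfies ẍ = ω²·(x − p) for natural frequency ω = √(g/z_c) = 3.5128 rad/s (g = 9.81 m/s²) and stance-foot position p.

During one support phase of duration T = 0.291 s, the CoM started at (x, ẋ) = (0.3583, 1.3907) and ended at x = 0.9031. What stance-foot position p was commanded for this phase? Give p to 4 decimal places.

ωT = 3.5128·0.291 = 1.022225; cosh(ωT) = 1.569583, sinh(ωT) = 1.209789
x(T) = p + (x₀−p)·cosh(ωT) + (ẋ₀/ω)·sinh(ωT) ⇒ p·(1 − cosh) = x(T) − x₀·cosh − (ẋ₀/ω)·sinh
numerator   = 0.9031 − (0.3583)·1.569583 − (1.3907/3.5128)·1.209789 = -0.138231
denominator = 1 − 1.569583 = -0.569583
p = -0.138231 / -0.569583 = 0.2427

p = 0.2427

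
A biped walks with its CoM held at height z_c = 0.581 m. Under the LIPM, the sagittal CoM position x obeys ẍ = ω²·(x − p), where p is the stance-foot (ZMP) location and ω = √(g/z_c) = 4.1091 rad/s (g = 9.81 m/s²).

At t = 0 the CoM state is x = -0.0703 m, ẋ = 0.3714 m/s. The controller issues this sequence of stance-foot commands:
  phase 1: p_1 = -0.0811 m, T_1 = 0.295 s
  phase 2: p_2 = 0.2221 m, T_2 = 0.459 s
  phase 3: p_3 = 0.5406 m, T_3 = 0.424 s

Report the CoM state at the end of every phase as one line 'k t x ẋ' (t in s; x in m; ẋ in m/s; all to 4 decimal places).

1 0.2950 0.0771 0.7473
2 0.7540 0.3188 0.6012
3 1.1780 0.2930 -0.7526

phase 1: p=-0.0811, T=0.295, ωT=1.212184, cosh=1.829182, sinh=1.531636; start (x,ẋ)=(-0.070300, 0.371400) → end (x,ẋ)=(0.077092, 0.747330)
phase 2: p=0.2221, T=0.459, ωT=1.886077, cosh=3.372558, sinh=3.220893; start (x,ẋ)=(0.077092, 0.747330) → end (x,ẋ)=(0.318841, 0.601233)
phase 3: p=0.5406, T=0.424, ωT=1.742258, cosh=2.942675, sinh=2.767550; start (x,ẋ)=(0.318841, 0.601233) → end (x,ẋ)=(0.292976, -0.752644)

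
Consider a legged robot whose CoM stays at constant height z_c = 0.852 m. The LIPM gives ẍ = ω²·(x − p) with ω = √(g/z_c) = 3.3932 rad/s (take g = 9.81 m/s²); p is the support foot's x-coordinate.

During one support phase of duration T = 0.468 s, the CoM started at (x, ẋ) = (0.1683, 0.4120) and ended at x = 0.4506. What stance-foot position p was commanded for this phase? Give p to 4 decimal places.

ωT = 3.3932·0.468 = 1.588018; cosh(ωT) = 2.549184, sinh(ωT) = 2.344854
x(T) = p + (x₀−p)·cosh(ωT) + (ẋ₀/ω)·sinh(ωT) ⇒ p·(1 − cosh) = x(T) − x₀·cosh − (ẋ₀/ω)·sinh
numerator   = 0.4506 − (0.1683)·2.549184 − (0.4120/3.3932)·2.344854 = -0.263138
denominator = 1 − 2.549184 = -1.549184
p = -0.263138 / -1.549184 = 0.1699

p = 0.1699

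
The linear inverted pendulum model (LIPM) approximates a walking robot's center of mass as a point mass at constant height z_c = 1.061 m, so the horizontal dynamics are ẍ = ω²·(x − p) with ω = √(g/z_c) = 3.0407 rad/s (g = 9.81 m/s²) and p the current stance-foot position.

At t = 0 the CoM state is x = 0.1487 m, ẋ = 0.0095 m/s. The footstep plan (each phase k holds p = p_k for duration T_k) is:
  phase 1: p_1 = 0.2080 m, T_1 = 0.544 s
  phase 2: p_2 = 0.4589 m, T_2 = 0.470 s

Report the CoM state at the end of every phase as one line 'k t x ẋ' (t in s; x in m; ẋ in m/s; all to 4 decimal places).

1 0.5440 0.0552 -0.4284
2 1.0140 -0.7095 -3.3613

phase 1: p=0.2080, T=0.544, ωT=1.654141, cosh=2.709921, sinh=2.518665; start (x,ẋ)=(0.148700, 0.009500) → end (x,ẋ)=(0.055171, -0.428405)
phase 2: p=0.4589, T=0.470, ωT=1.429129, cosh=2.207289, sinh=1.967772; start (x,ẋ)=(0.055171, -0.428405) → end (x,ẋ)=(-0.709487, -3.361289)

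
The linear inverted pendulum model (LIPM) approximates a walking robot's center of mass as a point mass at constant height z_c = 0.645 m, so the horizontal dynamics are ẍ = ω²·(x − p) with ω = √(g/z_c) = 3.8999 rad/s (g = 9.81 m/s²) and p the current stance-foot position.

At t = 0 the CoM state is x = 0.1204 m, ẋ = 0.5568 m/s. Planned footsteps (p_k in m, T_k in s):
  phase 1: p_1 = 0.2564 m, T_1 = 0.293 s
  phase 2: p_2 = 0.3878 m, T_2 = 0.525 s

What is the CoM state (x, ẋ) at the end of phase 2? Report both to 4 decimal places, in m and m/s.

x = -0.0532, ẋ = -1.6090

phase 1: p=0.2564, T=0.293, ωT=1.142671, cosh=1.727048, sinh=1.408082; start (x,ẋ)=(0.120400, 0.556800) → end (x,ẋ)=(0.222557, 0.214793)
phase 2: p=0.3878, T=0.525, ωT=2.047448, cosh=3.938581, sinh=3.809517; start (x,ẋ)=(0.222557, 0.214793) → end (x,ẋ)=(-0.053207, -1.608987)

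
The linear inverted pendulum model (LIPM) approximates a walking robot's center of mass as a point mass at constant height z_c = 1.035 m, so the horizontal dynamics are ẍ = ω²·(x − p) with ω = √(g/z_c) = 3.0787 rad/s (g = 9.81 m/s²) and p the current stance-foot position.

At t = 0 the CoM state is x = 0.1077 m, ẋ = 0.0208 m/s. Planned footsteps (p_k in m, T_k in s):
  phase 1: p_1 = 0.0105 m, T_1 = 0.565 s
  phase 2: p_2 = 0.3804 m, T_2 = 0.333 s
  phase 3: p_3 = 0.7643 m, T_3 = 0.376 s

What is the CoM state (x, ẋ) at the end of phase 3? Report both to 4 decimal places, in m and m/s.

phase 1: p=0.0105, T=0.565, ωT=1.739465, cosh=2.934957, sinh=2.759342; start (x,ẋ)=(0.107700, 0.020800) → end (x,ẋ)=(0.314420, 0.886779)
phase 2: p=0.3804, T=0.333, ωT=1.025207, cosh=1.573197, sinh=1.214475; start (x,ẋ)=(0.314420, 0.886779) → end (x,ẋ)=(0.626414, 1.148380)
phase 3: p=0.7643, T=0.376, ωT=1.157591, cosh=1.748250, sinh=1.434008; start (x,ẋ)=(0.626414, 1.148380) → end (x,ẋ)=(1.058138, 1.398908)

x = 1.0581, ẋ = 1.3989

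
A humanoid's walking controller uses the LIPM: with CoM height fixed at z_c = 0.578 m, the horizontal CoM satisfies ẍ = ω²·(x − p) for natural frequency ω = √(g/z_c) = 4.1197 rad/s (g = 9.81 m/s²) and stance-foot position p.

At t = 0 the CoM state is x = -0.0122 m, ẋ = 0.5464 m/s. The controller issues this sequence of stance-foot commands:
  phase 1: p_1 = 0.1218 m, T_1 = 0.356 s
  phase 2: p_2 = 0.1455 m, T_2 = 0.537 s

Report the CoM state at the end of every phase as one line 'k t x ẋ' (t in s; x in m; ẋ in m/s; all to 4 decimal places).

phase 1: p=0.1218, T=0.356, ωT=1.466613, cosh=2.282618, sinh=2.051912; start (x,ẋ)=(-0.012200, 0.546400) → end (x,ẋ)=(0.088076, 0.114485)
phase 2: p=0.1455, T=0.537, ωT=2.212279, cosh=4.622982, sinh=4.513531; start (x,ẋ)=(0.088076, 0.114485) → end (x,ẋ)=(0.005461, -0.538494)

1 0.3560 0.0881 0.1145
2 0.8930 0.0055 -0.5385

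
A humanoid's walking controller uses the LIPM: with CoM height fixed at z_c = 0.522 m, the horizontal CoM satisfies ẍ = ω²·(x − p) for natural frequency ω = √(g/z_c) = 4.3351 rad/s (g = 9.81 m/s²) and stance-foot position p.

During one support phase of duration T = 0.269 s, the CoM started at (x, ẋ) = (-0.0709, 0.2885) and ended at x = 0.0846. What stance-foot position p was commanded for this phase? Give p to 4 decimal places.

p = -0.1486

ωT = 4.3351·0.269 = 1.166142; cosh(ωT) = 1.760576, sinh(ωT) = 1.449010
x(T) = p + (x₀−p)·cosh(ωT) + (ẋ₀/ω)·sinh(ωT) ⇒ p·(1 − cosh) = x(T) − x₀·cosh − (ẋ₀/ω)·sinh
numerator   = 0.0846 − (-0.0709)·1.760576 − (0.2885/4.3351)·1.449010 = 0.112994
denominator = 1 − 1.760576 = -0.760576
p = 0.112994 / -0.760576 = -0.1486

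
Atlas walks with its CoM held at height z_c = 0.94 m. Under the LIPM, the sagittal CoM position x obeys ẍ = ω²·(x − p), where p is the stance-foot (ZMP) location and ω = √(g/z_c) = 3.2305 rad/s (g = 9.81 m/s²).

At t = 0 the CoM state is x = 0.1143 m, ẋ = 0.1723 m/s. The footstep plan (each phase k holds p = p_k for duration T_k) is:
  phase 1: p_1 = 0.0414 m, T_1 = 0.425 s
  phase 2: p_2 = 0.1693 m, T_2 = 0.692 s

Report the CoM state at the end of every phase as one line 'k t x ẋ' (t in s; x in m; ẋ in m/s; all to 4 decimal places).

phase 1: p=0.0414, T=0.425, ωT=1.372963, cosh=2.100191, sinh=1.846836; start (x,ẋ)=(0.114300, 0.172300) → end (x,ẋ)=(0.293006, 0.796799)
phase 2: p=0.1693, T=0.692, ωT=2.235506, cosh=4.729075, sinh=4.622137; start (x,ẋ)=(0.293006, 0.796799) → end (x,ẋ)=(1.894358, 5.615272)

1 0.4250 0.2930 0.7968
2 1.1170 1.8944 5.6153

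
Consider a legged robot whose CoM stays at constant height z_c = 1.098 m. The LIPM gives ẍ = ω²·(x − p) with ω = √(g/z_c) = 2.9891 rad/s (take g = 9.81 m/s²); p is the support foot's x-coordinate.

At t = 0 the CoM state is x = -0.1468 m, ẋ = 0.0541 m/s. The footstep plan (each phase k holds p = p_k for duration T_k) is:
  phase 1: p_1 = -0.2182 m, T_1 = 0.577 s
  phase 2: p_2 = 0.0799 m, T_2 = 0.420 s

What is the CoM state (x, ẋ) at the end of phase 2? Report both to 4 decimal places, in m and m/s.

x = 0.3969, ẋ = 1.1932

phase 1: p=-0.2182, T=0.577, ωT=1.724711, cosh=2.894561, sinh=2.716336; start (x,ẋ)=(-0.146800, 0.054100) → end (x,ẋ)=(0.037635, 0.736321)
phase 2: p=0.0799, T=0.420, ωT=1.255422, cosh=1.897137, sinh=1.612182; start (x,ẋ)=(0.037635, 0.736321) → end (x,ẋ)=(0.396855, 1.193228)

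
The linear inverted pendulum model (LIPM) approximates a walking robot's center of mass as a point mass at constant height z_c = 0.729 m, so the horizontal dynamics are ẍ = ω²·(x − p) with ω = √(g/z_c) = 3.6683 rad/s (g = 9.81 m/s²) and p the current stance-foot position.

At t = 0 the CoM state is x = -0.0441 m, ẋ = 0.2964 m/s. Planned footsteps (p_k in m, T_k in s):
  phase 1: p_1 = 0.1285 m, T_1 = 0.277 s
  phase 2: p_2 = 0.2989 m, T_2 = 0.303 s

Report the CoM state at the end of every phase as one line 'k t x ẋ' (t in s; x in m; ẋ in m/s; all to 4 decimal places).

1 0.2770 -0.0442 -0.2969
2 0.5800 -0.3885 -2.2050

phase 1: p=0.1285, T=0.277, ωT=1.016119, cosh=1.562225, sinh=1.200228; start (x,ẋ)=(-0.044100, 0.296400) → end (x,ẋ)=(-0.044161, -0.296879)
phase 2: p=0.2989, T=0.303, ωT=1.111495, cosh=1.683982, sinh=1.354916; start (x,ẋ)=(-0.044161, -0.296879) → end (x,ẋ)=(-0.388464, -2.205035)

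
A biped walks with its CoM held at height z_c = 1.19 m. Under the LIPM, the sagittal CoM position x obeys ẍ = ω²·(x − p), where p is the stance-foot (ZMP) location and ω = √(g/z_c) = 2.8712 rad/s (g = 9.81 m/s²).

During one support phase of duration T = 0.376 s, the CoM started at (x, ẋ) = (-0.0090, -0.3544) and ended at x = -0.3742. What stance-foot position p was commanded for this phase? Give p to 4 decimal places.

ωT = 2.8712·0.376 = 1.079571; cosh(ωT) = 1.641579, sinh(ωT) = 1.301838
x(T) = p + (x₀−p)·cosh(ωT) + (ẋ₀/ω)·sinh(ωT) ⇒ p·(1 − cosh) = x(T) − x₀·cosh − (ẋ₀/ω)·sinh
numerator   = -0.3742 − (-0.0090)·1.641579 − (-0.3544/2.8712)·1.301838 = -0.198736
denominator = 1 − 1.641579 = -0.641579
p = -0.198736 / -0.641579 = 0.3098

p = 0.3098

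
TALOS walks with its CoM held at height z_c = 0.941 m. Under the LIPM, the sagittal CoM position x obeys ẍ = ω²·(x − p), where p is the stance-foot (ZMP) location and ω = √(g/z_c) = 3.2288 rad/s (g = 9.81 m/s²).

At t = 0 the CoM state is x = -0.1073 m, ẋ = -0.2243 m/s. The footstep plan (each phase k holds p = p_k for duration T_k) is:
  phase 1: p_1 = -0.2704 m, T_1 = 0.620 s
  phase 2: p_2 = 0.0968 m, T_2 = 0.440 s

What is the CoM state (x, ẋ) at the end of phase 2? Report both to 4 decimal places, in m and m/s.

x = 0.7309, ẋ = 2.3093

phase 1: p=-0.2704, T=0.620, ωT=2.001856, cosh=3.768934, sinh=3.633849; start (x,ẋ)=(-0.107300, -0.224300) → end (x,ẋ)=(0.091875, 1.068276)
phase 2: p=0.0968, T=0.440, ωT=1.420672, cosh=2.190727, sinh=1.949175; start (x,ẋ)=(0.091875, 1.068276) → end (x,ẋ)=(0.730912, 2.309305)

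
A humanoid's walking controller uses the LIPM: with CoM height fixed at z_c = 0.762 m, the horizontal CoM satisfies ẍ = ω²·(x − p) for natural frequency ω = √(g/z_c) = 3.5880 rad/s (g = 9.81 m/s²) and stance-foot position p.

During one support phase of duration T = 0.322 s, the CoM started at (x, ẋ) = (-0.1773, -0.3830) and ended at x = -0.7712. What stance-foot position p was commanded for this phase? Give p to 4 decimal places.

ωT = 3.5880·0.322 = 1.155336; cosh(ωT) = 1.745021, sinh(ωT) = 1.430069
x(T) = p + (x₀−p)·cosh(ωT) + (ẋ₀/ω)·sinh(ωT) ⇒ p·(1 − cosh) = x(T) − x₀·cosh − (ẋ₀/ω)·sinh
numerator   = -0.7712 − (-0.1773)·1.745021 − (-0.3830/3.5880)·1.430069 = -0.309155
denominator = 1 − 1.745021 = -0.745021
p = -0.309155 / -0.745021 = 0.4150

p = 0.4150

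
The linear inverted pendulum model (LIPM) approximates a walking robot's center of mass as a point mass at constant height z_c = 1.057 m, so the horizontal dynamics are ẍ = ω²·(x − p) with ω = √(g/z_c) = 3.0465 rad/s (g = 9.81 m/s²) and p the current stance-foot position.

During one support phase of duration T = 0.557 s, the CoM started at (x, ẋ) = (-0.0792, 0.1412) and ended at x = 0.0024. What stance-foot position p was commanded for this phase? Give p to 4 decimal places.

ωT = 3.0465·0.557 = 1.696901; cosh(ωT) = 2.820129, sinh(ωT) = 2.636878
x(T) = p + (x₀−p)·cosh(ωT) + (ẋ₀/ω)·sinh(ωT) ⇒ p·(1 − cosh) = x(T) − x₀·cosh − (ẋ₀/ω)·sinh
numerator   = 0.0024 − (-0.0792)·2.820129 − (0.1412/3.0465)·2.636878 = 0.103539
denominator = 1 − 2.820129 = -1.820129
p = 0.103539 / -1.820129 = -0.0569

p = -0.0569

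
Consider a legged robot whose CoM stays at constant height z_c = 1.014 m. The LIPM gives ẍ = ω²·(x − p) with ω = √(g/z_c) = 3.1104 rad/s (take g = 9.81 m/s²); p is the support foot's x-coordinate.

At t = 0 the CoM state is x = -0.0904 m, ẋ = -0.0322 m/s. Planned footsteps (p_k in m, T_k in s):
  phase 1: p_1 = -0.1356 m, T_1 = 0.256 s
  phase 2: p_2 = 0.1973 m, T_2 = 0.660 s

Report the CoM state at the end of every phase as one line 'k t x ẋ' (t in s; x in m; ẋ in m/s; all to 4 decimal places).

1 0.2560 -0.0844 0.0812
2 0.9160 -0.8182 -3.0356

phase 1: p=-0.1356, T=0.256, ωT=0.796262, cosh=1.334125, sinh=0.883113; start (x,ẋ)=(-0.090400, -0.032200) → end (x,ẋ)=(-0.084440, 0.081198)
phase 2: p=0.1973, T=0.660, ωT=2.052864, cosh=3.959273, sinh=3.830907; start (x,ẋ)=(-0.084440, 0.081198) → end (x,ẋ)=(-0.818178, -3.035629)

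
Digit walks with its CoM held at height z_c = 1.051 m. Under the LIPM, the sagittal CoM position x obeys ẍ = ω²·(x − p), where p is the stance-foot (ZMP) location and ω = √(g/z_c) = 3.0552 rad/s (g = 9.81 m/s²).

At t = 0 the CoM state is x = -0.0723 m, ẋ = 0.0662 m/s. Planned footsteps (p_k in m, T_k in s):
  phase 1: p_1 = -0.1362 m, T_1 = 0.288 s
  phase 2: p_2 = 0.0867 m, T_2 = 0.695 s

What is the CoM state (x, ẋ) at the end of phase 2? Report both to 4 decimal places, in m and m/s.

x = 0.0049, ẋ = -0.1748

phase 1: p=-0.1362, T=0.288, ωT=0.879898, cosh=1.412739, sinh=0.997914; start (x,ẋ)=(-0.072300, 0.066200) → end (x,ẋ)=(-0.024303, 0.288343)
phase 2: p=0.0867, T=0.695, ωT=2.123364, cosh=4.239420, sinh=4.119791; start (x,ẋ)=(-0.024303, 0.288343) → end (x,ẋ)=(0.004928, -0.174765)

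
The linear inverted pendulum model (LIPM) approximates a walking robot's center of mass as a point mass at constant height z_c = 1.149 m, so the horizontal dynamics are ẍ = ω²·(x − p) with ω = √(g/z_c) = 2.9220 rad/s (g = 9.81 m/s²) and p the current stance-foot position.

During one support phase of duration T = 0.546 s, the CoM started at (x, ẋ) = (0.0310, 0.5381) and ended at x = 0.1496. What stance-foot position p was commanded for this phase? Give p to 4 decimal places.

p = 0.2332

ωT = 2.9220·0.546 = 1.595412; cosh(ωT) = 2.566592, sinh(ωT) = 2.363768
x(T) = p + (x₀−p)·cosh(ωT) + (ẋ₀/ω)·sinh(ωT) ⇒ p·(1 − cosh) = x(T) − x₀·cosh − (ẋ₀/ω)·sinh
numerator   = 0.1496 − (0.0310)·2.566592 − (0.5381/2.9220)·2.363768 = -0.365263
denominator = 1 − 2.566592 = -1.566592
p = -0.365263 / -1.566592 = 0.2332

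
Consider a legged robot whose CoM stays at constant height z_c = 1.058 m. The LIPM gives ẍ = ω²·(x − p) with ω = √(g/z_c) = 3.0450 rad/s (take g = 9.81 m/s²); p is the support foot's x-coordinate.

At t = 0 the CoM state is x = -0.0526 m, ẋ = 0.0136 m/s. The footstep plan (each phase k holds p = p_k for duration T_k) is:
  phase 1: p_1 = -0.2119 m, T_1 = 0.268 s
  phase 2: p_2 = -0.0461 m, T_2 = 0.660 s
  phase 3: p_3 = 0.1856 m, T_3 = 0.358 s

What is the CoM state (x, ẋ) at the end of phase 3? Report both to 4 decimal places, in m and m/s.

x = 2.0699, ẋ = 5.9883

phase 1: p=-0.2119, T=0.268, ωT=0.816060, cosh=1.351871, sinh=0.909701; start (x,ẋ)=(-0.052600, 0.013600) → end (x,ẋ)=(0.007516, 0.459653)
phase 2: p=-0.0461, T=0.660, ωT=2.009700, cosh=3.797554, sinh=3.663525; start (x,ẋ)=(0.007516, 0.459653) → end (x,ẋ)=(0.710531, 2.343666)
phase 3: p=0.1856, T=0.358, ωT=1.090110, cosh=1.655390, sinh=1.319211; start (x,ẋ)=(0.710531, 2.343666) → end (x,ẋ)=(2.069932, 5.988328)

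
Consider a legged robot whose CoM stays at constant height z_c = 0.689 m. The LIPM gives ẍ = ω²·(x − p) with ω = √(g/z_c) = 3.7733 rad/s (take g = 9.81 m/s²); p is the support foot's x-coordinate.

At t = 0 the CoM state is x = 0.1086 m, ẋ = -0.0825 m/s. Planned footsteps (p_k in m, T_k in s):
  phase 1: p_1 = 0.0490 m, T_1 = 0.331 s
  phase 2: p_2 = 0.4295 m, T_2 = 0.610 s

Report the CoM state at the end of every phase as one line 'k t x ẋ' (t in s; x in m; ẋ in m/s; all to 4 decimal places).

phase 1: p=0.0490, T=0.331, ωT=1.248962, cosh=1.886763, sinh=1.599960; start (x,ẋ)=(0.108600, -0.082500) → end (x,ẋ)=(0.126469, 0.204155)
phase 2: p=0.4295, T=0.610, ωT=2.301713, cosh=5.045685, sinh=4.945598; start (x,ẋ)=(0.126469, 0.204155) → end (x,ẋ)=(-0.831915, -4.624822)

1 0.3310 0.1265 0.2042
2 0.9410 -0.8319 -4.6248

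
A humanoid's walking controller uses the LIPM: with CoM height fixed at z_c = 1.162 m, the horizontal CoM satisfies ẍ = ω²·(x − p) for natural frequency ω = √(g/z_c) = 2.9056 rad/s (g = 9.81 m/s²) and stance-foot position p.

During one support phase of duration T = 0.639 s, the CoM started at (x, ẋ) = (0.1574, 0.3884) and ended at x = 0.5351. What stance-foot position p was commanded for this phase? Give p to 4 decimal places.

ωT = 2.9056·0.639 = 1.856678; cosh(ωT) = 3.279313, sinh(ωT) = 3.123122
x(T) = p + (x₀−p)·cosh(ωT) + (ẋ₀/ω)·sinh(ωT) ⇒ p·(1 − cosh) = x(T) − x₀·cosh − (ẋ₀/ω)·sinh
numerator   = 0.5351 − (0.1574)·3.279313 − (0.3884/2.9056)·3.123122 = -0.398541
denominator = 1 − 3.279313 = -2.279313
p = -0.398541 / -2.279313 = 0.1749

p = 0.1749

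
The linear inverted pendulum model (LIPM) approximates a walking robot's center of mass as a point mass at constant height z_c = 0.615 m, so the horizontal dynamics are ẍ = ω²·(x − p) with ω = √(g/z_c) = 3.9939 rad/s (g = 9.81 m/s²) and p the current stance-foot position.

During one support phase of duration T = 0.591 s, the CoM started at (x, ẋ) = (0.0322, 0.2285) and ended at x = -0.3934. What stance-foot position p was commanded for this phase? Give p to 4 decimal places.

ωT = 3.9939·0.591 = 2.360395; cosh(ωT) = 5.344759, sinh(ωT) = 5.250376
x(T) = p + (x₀−p)·cosh(ωT) + (ẋ₀/ω)·sinh(ωT) ⇒ p·(1 − cosh) = x(T) − x₀·cosh − (ẋ₀/ω)·sinh
numerator   = -0.3934 − (0.0322)·5.344759 − (0.2285/3.9939)·5.250376 = -0.865887
denominator = 1 − 5.344759 = -4.344759
p = -0.865887 / -4.344759 = 0.1993

p = 0.1993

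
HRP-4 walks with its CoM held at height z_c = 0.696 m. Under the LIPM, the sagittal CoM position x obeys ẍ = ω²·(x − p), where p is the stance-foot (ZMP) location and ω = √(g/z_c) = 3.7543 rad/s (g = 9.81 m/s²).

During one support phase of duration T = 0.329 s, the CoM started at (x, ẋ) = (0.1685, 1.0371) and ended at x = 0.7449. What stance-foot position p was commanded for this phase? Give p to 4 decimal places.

ωT = 3.7543·0.329 = 1.235165; cosh(ωT) = 1.864866, sinh(ωT) = 1.574079
x(T) = p + (x₀−p)·cosh(ωT) + (ẋ₀/ω)·sinh(ωT) ⇒ p·(1 − cosh) = x(T) − x₀·cosh − (ẋ₀/ω)·sinh
numerator   = 0.7449 − (0.1685)·1.864866 − (1.0371/3.7543)·1.574079 = -0.004159
denominator = 1 − 1.864866 = -0.864866
p = -0.004159 / -0.864866 = 0.0048

p = 0.0048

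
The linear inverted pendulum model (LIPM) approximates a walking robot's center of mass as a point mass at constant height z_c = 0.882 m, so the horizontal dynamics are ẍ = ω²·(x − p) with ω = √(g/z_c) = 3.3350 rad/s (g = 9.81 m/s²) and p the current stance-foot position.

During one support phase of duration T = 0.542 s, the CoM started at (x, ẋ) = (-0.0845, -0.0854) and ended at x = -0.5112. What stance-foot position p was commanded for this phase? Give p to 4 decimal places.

ωT = 3.3350·0.542 = 1.807570; cosh(ωT) = 3.129835, sinh(ωT) = 2.965782
x(T) = p + (x₀−p)·cosh(ωT) + (ẋ₀/ω)·sinh(ωT) ⇒ p·(1 − cosh) = x(T) − x₀·cosh − (ẋ₀/ω)·sinh
numerator   = -0.5112 − (-0.0845)·3.129835 − (-0.0854/3.3350)·2.965782 = -0.170784
denominator = 1 − 3.129835 = -2.129835
p = -0.170784 / -2.129835 = 0.0802

p = 0.0802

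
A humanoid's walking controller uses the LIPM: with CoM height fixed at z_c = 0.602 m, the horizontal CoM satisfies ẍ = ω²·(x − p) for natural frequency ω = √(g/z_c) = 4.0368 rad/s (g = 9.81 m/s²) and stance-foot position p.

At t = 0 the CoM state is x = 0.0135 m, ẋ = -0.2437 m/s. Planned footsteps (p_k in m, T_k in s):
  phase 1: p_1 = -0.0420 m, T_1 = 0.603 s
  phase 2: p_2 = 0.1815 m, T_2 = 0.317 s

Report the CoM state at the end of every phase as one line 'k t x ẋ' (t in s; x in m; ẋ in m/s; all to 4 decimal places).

phase 1: p=-0.0420, T=0.603, ωT=2.434190, cosh=5.747124, sinh=5.659456; start (x,ẋ)=(0.013500, -0.243700) → end (x,ẋ)=(-0.064694, -0.132616)
phase 2: p=0.1815, T=0.317, ωT=1.279666, cosh=1.936784, sinh=1.658653; start (x,ẋ)=(-0.064694, -0.132616) → end (x,ẋ)=(-0.349814, -1.905276)

1 0.6030 -0.0647 -0.1326
2 0.9200 -0.3498 -1.9053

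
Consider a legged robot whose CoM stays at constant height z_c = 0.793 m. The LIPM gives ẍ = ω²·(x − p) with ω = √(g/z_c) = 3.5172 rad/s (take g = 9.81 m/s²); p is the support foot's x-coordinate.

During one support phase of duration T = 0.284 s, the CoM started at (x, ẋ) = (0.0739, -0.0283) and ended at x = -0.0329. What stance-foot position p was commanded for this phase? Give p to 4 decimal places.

p = 0.2536

ωT = 3.5172·0.284 = 0.998885; cosh(ωT) = 1.541771, sinh(ωT) = 1.173481
x(T) = p + (x₀−p)·cosh(ωT) + (ẋ₀/ω)·sinh(ωT) ⇒ p·(1 − cosh) = x(T) − x₀·cosh − (ẋ₀/ω)·sinh
numerator   = -0.0329 − (0.0739)·1.541771 − (-0.0283/3.5172)·1.173481 = -0.137395
denominator = 1 − 1.541771 = -0.541771
p = -0.137395 / -0.541771 = 0.2536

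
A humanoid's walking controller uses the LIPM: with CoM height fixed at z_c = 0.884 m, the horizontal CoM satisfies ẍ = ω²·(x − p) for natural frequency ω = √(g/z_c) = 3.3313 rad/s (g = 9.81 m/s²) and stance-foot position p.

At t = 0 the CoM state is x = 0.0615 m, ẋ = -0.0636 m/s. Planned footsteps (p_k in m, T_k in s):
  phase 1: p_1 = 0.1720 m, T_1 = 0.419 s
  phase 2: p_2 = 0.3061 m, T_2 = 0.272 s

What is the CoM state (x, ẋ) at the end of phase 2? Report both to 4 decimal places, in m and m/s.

phase 1: p=0.1720, T=0.419, ωT=1.395815, cosh=2.142947, sinh=1.895316; start (x,ẋ)=(0.061500, -0.063600) → end (x,ẋ)=(-0.100980, -0.833974)
phase 2: p=0.3061, T=0.272, ωT=0.906114, cosh=1.439389, sinh=1.035297; start (x,ẋ)=(-0.100980, -0.833974) → end (x,ẋ)=(-0.539028, -2.604386)

x = -0.5390, ẋ = -2.6044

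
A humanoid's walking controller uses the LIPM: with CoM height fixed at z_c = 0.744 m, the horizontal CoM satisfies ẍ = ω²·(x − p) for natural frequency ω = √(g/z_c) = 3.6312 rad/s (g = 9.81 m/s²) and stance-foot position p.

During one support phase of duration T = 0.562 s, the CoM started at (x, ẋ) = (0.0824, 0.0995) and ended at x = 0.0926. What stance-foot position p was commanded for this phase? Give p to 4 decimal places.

p = 0.1145

ωT = 3.6312·0.562 = 2.040734; cosh(ωT) = 3.913096, sinh(ωT) = 3.783163
x(T) = p + (x₀−p)·cosh(ωT) + (ẋ₀/ω)·sinh(ωT) ⇒ p·(1 − cosh) = x(T) − x₀·cosh − (ẋ₀/ω)·sinh
numerator   = 0.0926 − (0.0824)·3.913096 − (0.0995/3.6312)·3.783163 = -0.333503
denominator = 1 − 3.913096 = -2.913096
p = -0.333503 / -2.913096 = 0.1145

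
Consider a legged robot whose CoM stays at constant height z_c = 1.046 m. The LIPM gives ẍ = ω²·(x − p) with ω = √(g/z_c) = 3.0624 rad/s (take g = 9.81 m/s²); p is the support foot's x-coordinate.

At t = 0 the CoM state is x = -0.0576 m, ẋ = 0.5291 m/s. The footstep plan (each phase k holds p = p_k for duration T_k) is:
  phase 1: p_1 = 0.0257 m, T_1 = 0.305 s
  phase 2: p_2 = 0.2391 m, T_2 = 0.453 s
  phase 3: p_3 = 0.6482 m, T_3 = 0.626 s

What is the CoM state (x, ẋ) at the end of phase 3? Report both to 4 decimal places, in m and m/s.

x = -0.5843, ẋ = -3.5548

phase 1: p=0.0257, T=0.305, ωT=0.934032, cosh=1.468858, sinh=1.075891; start (x,ẋ)=(-0.057600, 0.529100) → end (x,ẋ)=(0.089229, 0.502715)
phase 2: p=0.2391, T=0.453, ωT=1.387267, cosh=2.126825, sinh=1.877068; start (x,ẋ)=(0.089229, 0.502715) → end (x,ẋ)=(0.228485, 0.207679)
phase 3: p=0.6482, T=0.626, ωT=1.917062, cosh=3.473994, sinh=3.326956; start (x,ẋ)=(0.228485, 0.207679) → end (x,ẋ)=(-0.584267, -3.554778)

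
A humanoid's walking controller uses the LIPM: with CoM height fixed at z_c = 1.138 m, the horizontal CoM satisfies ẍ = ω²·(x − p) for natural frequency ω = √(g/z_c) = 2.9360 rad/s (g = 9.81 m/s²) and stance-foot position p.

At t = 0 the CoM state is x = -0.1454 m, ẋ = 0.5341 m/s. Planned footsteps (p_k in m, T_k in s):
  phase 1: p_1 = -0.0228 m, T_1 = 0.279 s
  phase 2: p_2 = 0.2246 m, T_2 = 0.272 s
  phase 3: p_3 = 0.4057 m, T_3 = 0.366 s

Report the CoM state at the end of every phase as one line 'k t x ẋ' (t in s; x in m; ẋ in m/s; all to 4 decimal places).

phase 1: p=-0.0228, T=0.279, ωT=0.819144, cosh=1.354683, sinh=0.913874; start (x,ẋ)=(-0.145400, 0.534100) → end (x,ẋ)=(-0.022637, 0.394584)
phase 2: p=0.2246, T=0.272, ωT=0.798592, cosh=1.336186, sinh=0.886224; start (x,ẋ)=(-0.022637, 0.394584) → end (x,ẋ)=(0.013349, -0.116063)
phase 3: p=0.4057, T=0.366, ωT=1.074576, cosh=1.635097, sinh=1.293654; start (x,ẋ)=(0.013349, -0.116063) → end (x,ẋ)=(-0.286971, -1.679990)

1 0.2790 -0.0226 0.3946
2 0.5510 0.0133 -0.1161
3 0.9170 -0.2870 -1.6800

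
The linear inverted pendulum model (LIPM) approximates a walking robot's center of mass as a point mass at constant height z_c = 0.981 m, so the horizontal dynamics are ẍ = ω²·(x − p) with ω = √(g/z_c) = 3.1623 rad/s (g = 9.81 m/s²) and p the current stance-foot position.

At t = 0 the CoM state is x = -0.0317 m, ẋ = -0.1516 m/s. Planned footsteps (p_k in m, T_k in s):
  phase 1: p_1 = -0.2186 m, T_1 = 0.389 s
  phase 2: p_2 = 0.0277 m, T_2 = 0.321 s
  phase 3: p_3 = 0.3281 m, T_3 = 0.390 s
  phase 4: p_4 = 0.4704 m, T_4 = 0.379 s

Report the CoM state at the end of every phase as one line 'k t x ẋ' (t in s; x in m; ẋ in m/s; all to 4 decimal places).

1 0.3890 0.0535 0.6433
2 0.7100 0.3117 1.1018
3 1.1000 0.8448 1.9702
4 1.4790 2.0863 5.3471

phase 1: p=-0.2186, T=0.389, ωT=1.230135, cosh=1.856972, sinh=1.564719; start (x,ẋ)=(-0.031700, -0.151600) → end (x,ẋ)=(0.053456, 0.643285)
phase 2: p=0.0277, T=0.321, ωT=1.015098, cosh=1.561001, sinh=1.198634; start (x,ẋ)=(0.053456, 0.643285) → end (x,ẋ)=(0.311735, 1.101794)
phase 3: p=0.3281, T=0.390, ωT=1.233297, cosh=1.861929, sinh=1.570599; start (x,ẋ)=(0.311735, 1.101794) → end (x,ẋ)=(0.844849, 1.970179)
phase 4: p=0.4704, T=0.379, ωT=1.198512, cosh=1.808411, sinh=1.506768; start (x,ẋ)=(0.844849, 1.970179) → end (x,ẋ)=(2.086306, 5.347090)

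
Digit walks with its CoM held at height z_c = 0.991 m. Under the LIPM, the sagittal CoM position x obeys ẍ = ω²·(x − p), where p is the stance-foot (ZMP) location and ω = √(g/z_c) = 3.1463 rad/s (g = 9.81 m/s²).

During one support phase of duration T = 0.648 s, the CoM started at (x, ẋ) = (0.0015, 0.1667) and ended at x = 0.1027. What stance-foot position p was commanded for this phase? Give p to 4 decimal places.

p = 0.0355

ωT = 3.1463·0.648 = 2.038802; cosh(ωT) = 3.905794, sinh(ωT) = 3.775610
x(T) = p + (x₀−p)·cosh(ωT) + (ẋ₀/ω)·sinh(ωT) ⇒ p·(1 − cosh) = x(T) − x₀·cosh − (ẋ₀/ω)·sinh
numerator   = 0.1027 − (0.0015)·3.905794 − (0.1667/3.1463)·3.775610 = -0.103201
denominator = 1 − 3.905794 = -2.905794
p = -0.103201 / -2.905794 = 0.0355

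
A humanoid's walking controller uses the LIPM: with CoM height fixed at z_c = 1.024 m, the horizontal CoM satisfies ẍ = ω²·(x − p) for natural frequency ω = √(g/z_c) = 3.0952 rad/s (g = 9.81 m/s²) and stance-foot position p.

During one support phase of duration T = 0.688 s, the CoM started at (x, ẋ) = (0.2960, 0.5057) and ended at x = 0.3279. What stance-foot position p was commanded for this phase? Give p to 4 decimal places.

ωT = 3.0952·0.688 = 2.129498; cosh(ωT) = 4.264769, sinh(ωT) = 4.145872
x(T) = p + (x₀−p)·cosh(ωT) + (ẋ₀/ω)·sinh(ωT) ⇒ p·(1 − cosh) = x(T) − x₀·cosh − (ẋ₀/ω)·sinh
numerator   = 0.3279 − (0.2960)·4.264769 − (0.5057/3.0952)·4.145872 = -1.611832
denominator = 1 − 4.264769 = -3.264769
p = -1.611832 / -3.264769 = 0.4937

p = 0.4937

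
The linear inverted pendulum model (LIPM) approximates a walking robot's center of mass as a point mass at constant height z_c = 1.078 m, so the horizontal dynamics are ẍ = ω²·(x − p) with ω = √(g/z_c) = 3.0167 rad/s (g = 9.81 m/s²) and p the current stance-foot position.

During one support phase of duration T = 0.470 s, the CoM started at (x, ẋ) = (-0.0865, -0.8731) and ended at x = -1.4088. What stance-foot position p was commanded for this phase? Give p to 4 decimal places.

ωT = 3.0167·0.470 = 1.417849; cosh(ωT) = 2.185233, sinh(ωT) = 1.942998
x(T) = p + (x₀−p)·cosh(ωT) + (ẋ₀/ω)·sinh(ωT) ⇒ p·(1 − cosh) = x(T) − x₀·cosh − (ẋ₀/ω)·sinh
numerator   = -1.4088 − (-0.0865)·2.185233 − (-0.8731/3.0167)·1.942998 = -0.657430
denominator = 1 − 2.185233 = -1.185233
p = -0.657430 / -1.185233 = 0.5547

p = 0.5547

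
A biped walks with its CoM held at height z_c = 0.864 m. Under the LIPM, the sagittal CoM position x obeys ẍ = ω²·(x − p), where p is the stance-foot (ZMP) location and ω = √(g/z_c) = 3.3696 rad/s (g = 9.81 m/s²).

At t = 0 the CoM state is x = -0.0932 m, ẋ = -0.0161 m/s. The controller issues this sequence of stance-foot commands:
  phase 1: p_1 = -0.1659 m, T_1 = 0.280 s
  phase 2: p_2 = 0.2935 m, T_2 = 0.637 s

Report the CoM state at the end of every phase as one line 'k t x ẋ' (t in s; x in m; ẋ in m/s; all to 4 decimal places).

1 0.2800 -0.0636 0.2432
2 0.9170 -0.9502 -4.0217

phase 1: p=-0.1659, T=0.280, ωT=0.943488, cosh=1.479097, sinh=1.089829; start (x,ẋ)=(-0.093200, -0.016100) → end (x,ẋ)=(-0.063577, 0.243162)
phase 2: p=0.2935, T=0.637, ωT=2.146435, cosh=4.335605, sinh=4.218705; start (x,ẋ)=(-0.063577, 0.243162) → end (x,ẋ)=(-0.950208, -4.021718)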